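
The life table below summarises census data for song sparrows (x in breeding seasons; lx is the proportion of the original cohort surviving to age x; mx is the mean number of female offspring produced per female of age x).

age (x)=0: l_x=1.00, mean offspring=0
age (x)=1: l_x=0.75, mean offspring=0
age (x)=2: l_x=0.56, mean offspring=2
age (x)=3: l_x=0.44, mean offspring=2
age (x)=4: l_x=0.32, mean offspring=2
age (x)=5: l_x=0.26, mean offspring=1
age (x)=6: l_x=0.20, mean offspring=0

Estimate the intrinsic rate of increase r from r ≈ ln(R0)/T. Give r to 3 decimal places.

0.353

R0 = Σ lx·mx = 0 + 0 + 1.12 + 0.88 + 0.64 + 0.26 + 0 = 2.9
Σ x·lx·mx = 8.74; T = 8.74/2.9 = 3.01379…
r ≈ ln(R0)/T = ln(2.9)/3.01379… = 0.35328… → 0.353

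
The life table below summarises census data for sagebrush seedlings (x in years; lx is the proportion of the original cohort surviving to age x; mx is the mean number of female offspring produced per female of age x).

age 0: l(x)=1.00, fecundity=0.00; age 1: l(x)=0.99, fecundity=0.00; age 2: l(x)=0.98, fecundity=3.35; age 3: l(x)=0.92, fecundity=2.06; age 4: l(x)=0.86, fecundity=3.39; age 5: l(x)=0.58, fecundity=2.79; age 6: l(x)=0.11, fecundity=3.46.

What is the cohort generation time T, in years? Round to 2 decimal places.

3.40

lx·mx: 0, 0, 3.283, 1.8952, 2.9154, 1.6182, 0.3806 → R0 = 10.0924
x·lx·mx: 0, 0, 6.566, 5.6856, 11.6616, 8.091, 2.2836 → Σ = 34.2878
T = 34.2878 / 10.0924 = 3.397388… → 3.40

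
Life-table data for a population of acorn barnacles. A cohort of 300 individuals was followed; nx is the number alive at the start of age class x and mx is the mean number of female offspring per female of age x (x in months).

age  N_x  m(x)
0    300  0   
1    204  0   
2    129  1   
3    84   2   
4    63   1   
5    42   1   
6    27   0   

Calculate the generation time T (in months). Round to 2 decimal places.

3.04

lx = nx/n0 = nx/300: 1, 0.68, 0.43, 0.28, 0.21, 0.14, 0.09
lx·mx: 0, 0, 0.43, 0.56, 0.21, 0.14, 0 → R0 = 1.34
x·lx·mx: 0, 0, 0.86, 1.68, 0.84, 0.7, 0 → Σ = 4.08
T = 4.08 / 1.34 = 3.044776… → 3.04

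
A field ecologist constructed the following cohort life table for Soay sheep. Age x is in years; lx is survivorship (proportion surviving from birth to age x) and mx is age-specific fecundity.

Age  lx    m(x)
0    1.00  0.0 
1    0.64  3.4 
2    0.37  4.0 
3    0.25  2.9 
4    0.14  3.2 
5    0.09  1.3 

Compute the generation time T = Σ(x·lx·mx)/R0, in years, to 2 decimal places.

lx·mx: 0, 2.176, 1.48, 0.725, 0.448, 0.117 → R0 = 4.946
x·lx·mx: 0, 2.176, 2.96, 2.175, 1.792, 0.585 → Σ = 9.688
T = 9.688 / 4.946 = 1.958755… → 1.96

1.96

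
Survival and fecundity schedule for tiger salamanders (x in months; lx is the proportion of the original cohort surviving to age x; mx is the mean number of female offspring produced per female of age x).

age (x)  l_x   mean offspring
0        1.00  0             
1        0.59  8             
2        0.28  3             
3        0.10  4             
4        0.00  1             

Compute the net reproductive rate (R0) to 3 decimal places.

5.960

lx·mx by age: 0, 4.72, 0.84, 0.4, 0
R0 = Σ lx·mx = 5.96 → 5.960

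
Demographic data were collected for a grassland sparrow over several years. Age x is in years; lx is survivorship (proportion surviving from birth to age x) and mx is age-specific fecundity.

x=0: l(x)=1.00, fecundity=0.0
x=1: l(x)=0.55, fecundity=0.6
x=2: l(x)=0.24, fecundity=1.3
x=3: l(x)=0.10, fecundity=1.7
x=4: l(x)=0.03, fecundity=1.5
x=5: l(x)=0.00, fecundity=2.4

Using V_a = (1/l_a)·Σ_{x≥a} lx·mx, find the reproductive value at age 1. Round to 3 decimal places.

lx·mx for x ≥ 1: 0.33, 0.312, 0.17, 0.045, 0 → sum = 0.857
V_1 = 0.857 / l_1 = 0.857 / 0.55 = 1.558182… → 1.558

1.558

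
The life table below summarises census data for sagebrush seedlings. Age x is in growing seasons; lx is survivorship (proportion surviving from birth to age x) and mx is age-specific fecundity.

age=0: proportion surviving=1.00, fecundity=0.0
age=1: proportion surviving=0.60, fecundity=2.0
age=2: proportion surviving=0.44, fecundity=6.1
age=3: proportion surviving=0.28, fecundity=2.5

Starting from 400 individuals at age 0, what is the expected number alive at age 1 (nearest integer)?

Expected survivors = N0 · l_1 = 400 × 0.60 = 240 → 240

240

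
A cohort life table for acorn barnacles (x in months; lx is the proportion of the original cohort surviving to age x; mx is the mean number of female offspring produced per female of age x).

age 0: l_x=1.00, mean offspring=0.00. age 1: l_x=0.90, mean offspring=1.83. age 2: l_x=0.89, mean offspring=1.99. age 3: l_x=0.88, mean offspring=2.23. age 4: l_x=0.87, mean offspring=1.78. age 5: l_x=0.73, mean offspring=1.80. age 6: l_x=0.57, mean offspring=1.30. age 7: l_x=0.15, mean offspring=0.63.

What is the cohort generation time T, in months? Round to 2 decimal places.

3.19

lx·mx: 0, 1.647, 1.7711, 1.9624, 1.5486, 1.314, 0.741, 0.0945 → R0 = 9.0786
x·lx·mx: 0, 1.647, 3.5422, 5.8872, 6.1944, 6.57, 4.446, 0.6615 → Σ = 28.9483
T = 28.9483 / 9.0786 = 3.18863… → 3.19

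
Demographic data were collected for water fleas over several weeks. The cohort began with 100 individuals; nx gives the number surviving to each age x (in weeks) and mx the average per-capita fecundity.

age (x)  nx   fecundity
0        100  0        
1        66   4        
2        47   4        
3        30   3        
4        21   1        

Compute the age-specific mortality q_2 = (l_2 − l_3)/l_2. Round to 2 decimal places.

lx = nx/n0 = nx/100: 1, 0.66, 0.47, 0.3, 0.21
q_2 = (l_2 − l_3) / l_2 = (0.47 − 0.3) / 0.47
     = 0.17 / 0.47 = 0.361702… → 0.36

0.36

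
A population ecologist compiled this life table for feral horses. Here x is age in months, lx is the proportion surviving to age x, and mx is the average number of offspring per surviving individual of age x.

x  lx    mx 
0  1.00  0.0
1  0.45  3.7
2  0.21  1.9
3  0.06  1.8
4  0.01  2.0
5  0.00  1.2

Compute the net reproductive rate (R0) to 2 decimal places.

lx·mx by age: 0, 1.665, 0.399, 0.108, 0.02, 0
R0 = Σ lx·mx = 2.192 → 2.19

2.19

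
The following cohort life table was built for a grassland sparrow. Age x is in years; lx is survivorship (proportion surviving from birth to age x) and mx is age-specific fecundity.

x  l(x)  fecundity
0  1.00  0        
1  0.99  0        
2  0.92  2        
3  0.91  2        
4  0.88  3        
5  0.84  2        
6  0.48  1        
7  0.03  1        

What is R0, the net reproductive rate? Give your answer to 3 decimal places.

lx·mx by age: 0, 0, 1.84, 1.82, 2.64, 1.68, 0.48, 0.03
R0 = Σ lx·mx = 8.49 → 8.490

8.490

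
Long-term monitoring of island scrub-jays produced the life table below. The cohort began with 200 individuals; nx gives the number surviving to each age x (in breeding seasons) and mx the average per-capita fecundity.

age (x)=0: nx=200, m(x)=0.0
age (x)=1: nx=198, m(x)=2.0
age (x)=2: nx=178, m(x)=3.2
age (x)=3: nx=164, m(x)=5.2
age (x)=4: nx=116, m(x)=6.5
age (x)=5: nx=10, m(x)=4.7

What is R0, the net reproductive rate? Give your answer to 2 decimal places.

lx = nx/n0 = nx/200: 1, 0.99, 0.89, 0.82, 0.58, 0.05
lx·mx by age: 0, 1.98, 2.848, 4.264, 3.77, 0.235
R0 = Σ lx·mx = 13.097 → 13.10

13.10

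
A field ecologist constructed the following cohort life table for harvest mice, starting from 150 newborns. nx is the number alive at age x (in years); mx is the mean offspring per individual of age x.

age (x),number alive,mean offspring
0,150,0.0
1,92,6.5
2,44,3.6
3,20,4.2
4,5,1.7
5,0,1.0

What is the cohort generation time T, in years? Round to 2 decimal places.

1.41

lx = nx/n0 = nx/150: 1, 0.61333…, 0.29333…, 0.13333…, 0.03333…, 0
lx·mx: 0, 3.986667…, 1.056…, 0.56…, 0.056667…, 0 → R0 = 5.659333…
x·lx·mx: 0, 3.986667…, 2.112…, 1.68…, 0.226667…, 0 → Σ = 8.005333…
T = 8.005333… / 5.659333… = 1.414536… → 1.41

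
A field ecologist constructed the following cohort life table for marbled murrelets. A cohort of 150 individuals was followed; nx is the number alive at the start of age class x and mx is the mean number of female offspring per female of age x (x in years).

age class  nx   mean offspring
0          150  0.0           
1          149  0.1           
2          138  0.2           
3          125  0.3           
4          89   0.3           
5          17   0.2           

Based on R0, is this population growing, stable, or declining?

declining

lx = nx/n0 = nx/150: 1, 0.99333…, 0.92, 0.83333…, 0.59333…, 0.11333…
R0 = Σ lx·mx = 0 + 0.099333… + 0.184 + 0.25… + 0.178… + 0.022667… = 0.734…
R0 < 1, so the population is declining.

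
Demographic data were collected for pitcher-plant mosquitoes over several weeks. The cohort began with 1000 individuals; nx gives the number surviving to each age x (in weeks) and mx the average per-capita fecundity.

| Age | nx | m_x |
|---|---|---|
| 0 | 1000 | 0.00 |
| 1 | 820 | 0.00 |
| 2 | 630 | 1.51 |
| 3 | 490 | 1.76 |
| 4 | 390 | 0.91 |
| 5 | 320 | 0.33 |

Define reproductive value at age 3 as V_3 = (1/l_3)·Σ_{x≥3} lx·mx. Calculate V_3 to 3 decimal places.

2.700

lx = nx/n0 = nx/1000: 1, 0.82, 0.63, 0.49, 0.39, 0.32
lx·mx for x ≥ 3: 0.8624, 0.3549, 0.1056 → sum = 1.3229
V_3 = 1.3229 / l_3 = 1.3229 / 0.49 = 2.699796… → 2.700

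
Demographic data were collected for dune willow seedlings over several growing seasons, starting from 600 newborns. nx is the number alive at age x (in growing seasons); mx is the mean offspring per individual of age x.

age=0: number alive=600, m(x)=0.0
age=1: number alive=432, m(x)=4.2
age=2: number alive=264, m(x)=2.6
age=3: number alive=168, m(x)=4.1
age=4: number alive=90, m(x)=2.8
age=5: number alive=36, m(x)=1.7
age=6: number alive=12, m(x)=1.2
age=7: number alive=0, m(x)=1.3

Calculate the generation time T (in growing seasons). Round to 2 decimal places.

1.89

lx = nx/n0 = nx/600: 1, 0.72, 0.44, 0.28, 0.15, 0.06, 0.02, 0
lx·mx: 0, 3.024, 1.144, 1.148, 0.42, 0.102, 0.024, 0 → R0 = 5.862
x·lx·mx: 0, 3.024, 2.288, 3.444, 1.68, 0.51, 0.144, 0 → Σ = 11.09
T = 11.09 / 5.862 = 1.891846… → 1.89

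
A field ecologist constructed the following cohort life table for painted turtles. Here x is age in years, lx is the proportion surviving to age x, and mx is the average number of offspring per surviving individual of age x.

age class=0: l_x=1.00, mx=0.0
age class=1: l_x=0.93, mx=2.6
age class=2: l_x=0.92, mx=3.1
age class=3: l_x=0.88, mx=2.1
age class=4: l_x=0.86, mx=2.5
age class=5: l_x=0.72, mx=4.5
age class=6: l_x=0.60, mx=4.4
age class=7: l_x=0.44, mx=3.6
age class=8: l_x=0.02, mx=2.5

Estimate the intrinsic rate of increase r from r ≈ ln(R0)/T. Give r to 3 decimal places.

0.719

R0 = Σ lx·mx = 0 + 2.418 + 2.852 + 1.848 + 2.15 + 3.24 + 2.64 + 1.584 + 0.05 = 16.782
Σ x·lx·mx = 65.794; T = 65.794/16.782 = 3.92051…
r ≈ ln(R0)/T = ln(16.782)/3.92051… = 0.71937… → 0.719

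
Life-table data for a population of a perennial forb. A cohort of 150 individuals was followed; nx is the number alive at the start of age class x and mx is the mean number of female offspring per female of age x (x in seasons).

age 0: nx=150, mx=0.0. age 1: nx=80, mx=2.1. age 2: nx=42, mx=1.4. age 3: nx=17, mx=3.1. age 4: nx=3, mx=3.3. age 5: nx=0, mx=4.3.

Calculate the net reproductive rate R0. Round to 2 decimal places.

1.93

lx = nx/n0 = nx/150: 1, 0.53333…, 0.28, 0.11333…, 0.02, 0
lx·mx by age: 0, 1.12…, 0.392, 0.351333…, 0.066, 0
R0 = Σ lx·mx = 1.929333… → 1.93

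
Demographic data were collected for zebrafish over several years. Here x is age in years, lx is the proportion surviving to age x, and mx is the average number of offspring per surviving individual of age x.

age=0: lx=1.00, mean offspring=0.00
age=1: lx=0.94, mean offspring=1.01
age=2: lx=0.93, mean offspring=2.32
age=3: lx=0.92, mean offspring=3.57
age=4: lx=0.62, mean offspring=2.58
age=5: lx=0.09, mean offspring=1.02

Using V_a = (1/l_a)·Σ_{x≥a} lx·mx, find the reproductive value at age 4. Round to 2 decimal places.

2.73

lx·mx for x ≥ 4: 1.5996, 0.0918 → sum = 1.6914
V_4 = 1.6914 / l_4 = 1.6914 / 0.62 = 2.728065… → 2.73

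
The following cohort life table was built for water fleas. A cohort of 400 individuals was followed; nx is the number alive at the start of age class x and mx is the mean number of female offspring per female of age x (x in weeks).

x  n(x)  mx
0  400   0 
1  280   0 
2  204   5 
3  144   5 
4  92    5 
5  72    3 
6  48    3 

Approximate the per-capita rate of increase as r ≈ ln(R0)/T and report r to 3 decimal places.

lx = nx/n0 = nx/400: 1, 0.7, 0.51, 0.36, 0.23, 0.18, 0.12
R0 = Σ lx·mx = 0 + 0 + 2.55 + 1.8 + 1.15 + 0.54 + 0.36 = 6.4
Σ x·lx·mx = 19.96; T = 19.96/6.4 = 3.11875
r ≈ ln(R0)/T = ln(6.4)/3.11875 = 0.59521… → 0.595

0.595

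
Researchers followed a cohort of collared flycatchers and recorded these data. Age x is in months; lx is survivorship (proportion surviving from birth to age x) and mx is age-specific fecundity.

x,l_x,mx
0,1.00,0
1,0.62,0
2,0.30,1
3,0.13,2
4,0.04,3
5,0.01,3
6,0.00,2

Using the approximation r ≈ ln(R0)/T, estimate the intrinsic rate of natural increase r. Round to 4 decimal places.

R0 = Σ lx·mx = 0 + 0 + 0.3 + 0.26 + 0.12 + 0.03 + 0 = 0.71
Σ x·lx·mx = 2.01; T = 2.01/0.71 = 2.83099…
r ≈ ln(R0)/T = ln(0.71)/2.83099… = -0.120979… → -0.1210

-0.1210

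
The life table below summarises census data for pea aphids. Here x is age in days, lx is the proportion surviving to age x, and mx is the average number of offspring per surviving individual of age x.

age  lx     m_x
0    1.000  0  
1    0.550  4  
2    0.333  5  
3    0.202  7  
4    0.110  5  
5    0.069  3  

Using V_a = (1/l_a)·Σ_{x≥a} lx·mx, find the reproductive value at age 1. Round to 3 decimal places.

lx·mx for x ≥ 1: 2.2, 1.665, 1.414, 0.55, 0.207 → sum = 6.036
V_1 = 6.036 / l_1 = 6.036 / 0.55 = 10.974545… → 10.975

10.975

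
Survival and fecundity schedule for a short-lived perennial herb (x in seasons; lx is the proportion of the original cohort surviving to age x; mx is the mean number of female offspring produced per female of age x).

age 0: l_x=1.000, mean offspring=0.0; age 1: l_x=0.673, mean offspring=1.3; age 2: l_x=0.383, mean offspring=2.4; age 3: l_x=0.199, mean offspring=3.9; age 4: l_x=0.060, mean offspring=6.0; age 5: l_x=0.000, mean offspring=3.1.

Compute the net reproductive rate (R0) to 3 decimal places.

2.930

lx·mx by age: 0, 0.8749, 0.9192, 0.7761, 0.36, 0
R0 = Σ lx·mx = 2.9302 → 2.930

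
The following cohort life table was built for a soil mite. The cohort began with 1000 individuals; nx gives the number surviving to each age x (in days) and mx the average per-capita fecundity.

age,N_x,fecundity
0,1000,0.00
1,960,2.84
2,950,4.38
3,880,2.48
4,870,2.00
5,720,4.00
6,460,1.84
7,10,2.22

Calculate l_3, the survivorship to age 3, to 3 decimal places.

l_3 = n_3/n_0 = 880/1000 = 0.88 → 0.880

0.880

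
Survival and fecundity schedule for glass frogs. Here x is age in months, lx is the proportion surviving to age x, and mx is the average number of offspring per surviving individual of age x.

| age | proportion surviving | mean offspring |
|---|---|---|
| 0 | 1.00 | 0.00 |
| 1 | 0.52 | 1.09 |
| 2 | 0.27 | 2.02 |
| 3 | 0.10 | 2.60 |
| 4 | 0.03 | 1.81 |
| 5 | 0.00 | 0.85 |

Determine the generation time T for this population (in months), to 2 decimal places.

1.86

lx·mx: 0, 0.5668, 0.5454, 0.26, 0.0543, 0 → R0 = 1.4265
x·lx·mx: 0, 0.5668, 1.0908, 0.78, 0.2172, 0 → Σ = 2.6548
T = 2.6548 / 1.4265 = 1.861059… → 1.86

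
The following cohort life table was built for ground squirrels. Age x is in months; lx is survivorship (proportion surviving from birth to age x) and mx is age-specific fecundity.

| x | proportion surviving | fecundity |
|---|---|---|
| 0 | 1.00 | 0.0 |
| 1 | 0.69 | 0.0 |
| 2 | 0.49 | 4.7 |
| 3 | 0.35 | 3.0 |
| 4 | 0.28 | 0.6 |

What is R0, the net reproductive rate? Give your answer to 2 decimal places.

lx·mx by age: 0, 0, 2.303, 1.05, 0.168
R0 = Σ lx·mx = 3.521 → 3.52

3.52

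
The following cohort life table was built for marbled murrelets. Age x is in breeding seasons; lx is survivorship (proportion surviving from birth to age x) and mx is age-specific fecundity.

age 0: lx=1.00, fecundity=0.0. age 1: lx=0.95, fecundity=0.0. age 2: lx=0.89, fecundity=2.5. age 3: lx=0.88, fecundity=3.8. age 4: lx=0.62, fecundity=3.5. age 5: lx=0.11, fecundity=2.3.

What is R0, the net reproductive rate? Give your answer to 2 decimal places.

7.99

lx·mx by age: 0, 0, 2.225, 3.344, 2.17, 0.253
R0 = Σ lx·mx = 7.992 → 7.99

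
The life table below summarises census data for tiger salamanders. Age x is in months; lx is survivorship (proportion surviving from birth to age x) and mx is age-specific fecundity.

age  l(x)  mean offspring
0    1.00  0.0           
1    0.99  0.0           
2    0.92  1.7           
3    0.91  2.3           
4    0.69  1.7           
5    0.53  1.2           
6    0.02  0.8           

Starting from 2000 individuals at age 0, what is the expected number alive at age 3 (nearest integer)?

1820

Expected survivors = N0 · l_3 = 2000 × 0.91 = 1820 → 1820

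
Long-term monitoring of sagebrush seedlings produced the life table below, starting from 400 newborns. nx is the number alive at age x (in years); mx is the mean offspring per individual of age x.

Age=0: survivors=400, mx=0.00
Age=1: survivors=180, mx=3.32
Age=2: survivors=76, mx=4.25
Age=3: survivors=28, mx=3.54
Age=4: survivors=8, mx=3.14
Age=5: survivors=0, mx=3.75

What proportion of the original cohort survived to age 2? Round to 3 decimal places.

0.190

l_2 = n_2/n_0 = 76/400 = 0.19 → 0.190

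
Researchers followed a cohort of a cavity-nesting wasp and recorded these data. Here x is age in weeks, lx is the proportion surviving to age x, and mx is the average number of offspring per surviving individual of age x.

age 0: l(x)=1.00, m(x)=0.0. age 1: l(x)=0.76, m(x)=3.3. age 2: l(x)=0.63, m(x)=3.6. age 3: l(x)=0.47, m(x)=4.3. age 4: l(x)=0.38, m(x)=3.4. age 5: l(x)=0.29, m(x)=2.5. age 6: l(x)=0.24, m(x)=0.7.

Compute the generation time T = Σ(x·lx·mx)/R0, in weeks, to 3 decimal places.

2.550

lx·mx: 0, 2.508, 2.268, 2.021, 1.292, 0.725, 0.168 → R0 = 8.982
x·lx·mx: 0, 2.508, 4.536, 6.063, 5.168, 3.625, 1.008 → Σ = 22.908
T = 22.908 / 8.982 = 2.550434… → 2.550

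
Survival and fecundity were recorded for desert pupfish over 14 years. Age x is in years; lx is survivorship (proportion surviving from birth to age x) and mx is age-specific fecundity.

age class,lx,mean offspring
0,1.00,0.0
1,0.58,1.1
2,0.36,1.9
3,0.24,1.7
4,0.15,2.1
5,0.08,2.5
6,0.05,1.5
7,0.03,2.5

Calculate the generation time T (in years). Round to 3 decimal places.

lx·mx: 0, 0.638, 0.684, 0.408, 0.315, 0.2, 0.075, 0.075 → R0 = 2.395
x·lx·mx: 0, 0.638, 1.368, 1.224, 1.26, 1, 0.45, 0.525 → Σ = 6.465
T = 6.465 / 2.395 = 2.699374… → 2.699

2.699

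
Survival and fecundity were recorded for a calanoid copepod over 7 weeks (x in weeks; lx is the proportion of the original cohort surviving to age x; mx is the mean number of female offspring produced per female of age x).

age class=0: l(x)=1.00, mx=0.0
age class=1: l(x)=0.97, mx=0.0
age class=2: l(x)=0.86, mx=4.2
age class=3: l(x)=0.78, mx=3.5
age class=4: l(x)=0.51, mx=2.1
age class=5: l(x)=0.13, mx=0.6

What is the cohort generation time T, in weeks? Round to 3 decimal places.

2.682

lx·mx: 0, 0, 3.612, 2.73, 1.071, 0.078 → R0 = 7.491
x·lx·mx: 0, 0, 7.224, 8.19, 4.284, 0.39 → Σ = 20.088
T = 20.088 / 7.491 = 2.681618… → 2.682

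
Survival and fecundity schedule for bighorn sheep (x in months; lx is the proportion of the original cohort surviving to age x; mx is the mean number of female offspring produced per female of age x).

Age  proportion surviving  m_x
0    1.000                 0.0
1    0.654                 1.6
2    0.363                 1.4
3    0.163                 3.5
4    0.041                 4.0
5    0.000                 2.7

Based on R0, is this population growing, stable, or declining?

growing

R0 = Σ lx·mx = 0 + 1.0464 + 0.5082 + 0.5705 + 0.164 + 0 = 2.2891
R0 > 1, so the population is growing.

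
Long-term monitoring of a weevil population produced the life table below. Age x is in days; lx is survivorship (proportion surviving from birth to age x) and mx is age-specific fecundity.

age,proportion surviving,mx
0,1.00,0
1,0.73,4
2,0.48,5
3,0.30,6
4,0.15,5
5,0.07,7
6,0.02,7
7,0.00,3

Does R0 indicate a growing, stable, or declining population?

growing

R0 = Σ lx·mx = 0 + 2.92 + 2.4 + 1.8 + 0.75 + 0.49 + 0.14 + 0 = 8.5
R0 > 1, so the population is growing.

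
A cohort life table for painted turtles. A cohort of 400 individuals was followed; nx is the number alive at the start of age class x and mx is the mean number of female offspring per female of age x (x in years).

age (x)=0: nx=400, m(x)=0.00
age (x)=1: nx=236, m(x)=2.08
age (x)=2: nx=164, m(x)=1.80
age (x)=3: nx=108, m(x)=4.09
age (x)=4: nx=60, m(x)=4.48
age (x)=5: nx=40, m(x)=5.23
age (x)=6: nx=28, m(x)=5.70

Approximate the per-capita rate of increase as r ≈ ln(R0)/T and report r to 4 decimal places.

lx = nx/n0 = nx/400: 1, 0.59, 0.41, 0.27, 0.15, 0.1, 0.07
R0 = Σ lx·mx = 0 + 1.2272 + 0.738 + 1.1043 + 0.672 + 0.523 + 0.399 = 4.6635
Σ x·lx·mx = 13.7131; T = 13.7131/4.6635 = 2.94052…
r ≈ ln(R0)/T = ln(4.6635)/2.94052… = 0.523638… → 0.5236

0.5236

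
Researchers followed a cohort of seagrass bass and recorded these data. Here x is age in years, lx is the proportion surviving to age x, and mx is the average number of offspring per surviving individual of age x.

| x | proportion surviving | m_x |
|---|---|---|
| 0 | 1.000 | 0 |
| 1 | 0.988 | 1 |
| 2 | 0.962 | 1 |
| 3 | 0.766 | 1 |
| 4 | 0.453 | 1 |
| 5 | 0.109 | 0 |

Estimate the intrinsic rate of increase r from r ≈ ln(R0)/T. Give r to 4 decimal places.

0.5205

R0 = Σ lx·mx = 0 + 0.988 + 0.962 + 0.766 + 0.453 + 0 = 3.169
Σ x·lx·mx = 7.022; T = 7.022/3.169 = 2.21584…
r ≈ ln(R0)/T = ln(3.169)/2.21584… = 0.520532… → 0.5205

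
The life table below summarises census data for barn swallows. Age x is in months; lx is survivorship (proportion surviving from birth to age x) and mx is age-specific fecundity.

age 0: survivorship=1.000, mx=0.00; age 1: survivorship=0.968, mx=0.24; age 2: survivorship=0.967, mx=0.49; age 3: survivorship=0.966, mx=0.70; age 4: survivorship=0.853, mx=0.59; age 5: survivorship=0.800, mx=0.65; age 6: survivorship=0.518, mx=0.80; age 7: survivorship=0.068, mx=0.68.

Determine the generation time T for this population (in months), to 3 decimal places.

lx·mx: 0, 0.23232, 0.47383, 0.6762, 0.50327, 0.52, 0.4144, 0.04624 → R0 = 2.86626
x·lx·mx: 0, 0.23232, 0.94766, 2.0286, 2.01308, 2.6, 2.4864, 0.32368 → Σ = 10.63174
T = 10.63174 / 2.86626 = 3.709273… → 3.709

3.709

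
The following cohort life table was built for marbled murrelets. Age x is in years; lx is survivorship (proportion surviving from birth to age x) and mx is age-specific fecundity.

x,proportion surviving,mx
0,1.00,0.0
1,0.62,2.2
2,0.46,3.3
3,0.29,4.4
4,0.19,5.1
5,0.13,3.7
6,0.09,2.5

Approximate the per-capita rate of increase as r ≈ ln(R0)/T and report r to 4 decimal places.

R0 = Σ lx·mx = 0 + 1.364 + 1.518 + 1.276 + 0.969 + 0.481 + 0.225 = 5.833
Σ x·lx·mx = 15.859; T = 15.859/5.833 = 2.71884…
r ≈ ln(R0)/T = ln(5.833)/2.71884… = 0.648634… → 0.6486

0.6486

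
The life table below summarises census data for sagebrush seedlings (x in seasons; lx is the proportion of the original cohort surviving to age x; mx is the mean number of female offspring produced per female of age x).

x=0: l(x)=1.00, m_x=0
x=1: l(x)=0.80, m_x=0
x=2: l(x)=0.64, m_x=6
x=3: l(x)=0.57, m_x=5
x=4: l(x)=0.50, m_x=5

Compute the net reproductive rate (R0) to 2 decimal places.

9.19

lx·mx by age: 0, 0, 3.84, 2.85, 2.5
R0 = Σ lx·mx = 9.19 → 9.19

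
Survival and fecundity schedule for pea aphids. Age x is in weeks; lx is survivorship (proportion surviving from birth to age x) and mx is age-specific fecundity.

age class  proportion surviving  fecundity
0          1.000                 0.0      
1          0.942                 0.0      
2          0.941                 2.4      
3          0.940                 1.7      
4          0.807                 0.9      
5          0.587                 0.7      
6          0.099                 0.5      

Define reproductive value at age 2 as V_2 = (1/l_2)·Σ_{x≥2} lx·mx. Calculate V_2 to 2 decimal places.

lx·mx for x ≥ 2: 2.2584, 1.598, 0.7263, 0.4109, 0.0495 → sum = 5.0431
V_2 = 5.0431 / l_2 = 5.0431 / 0.941 = 5.359299… → 5.36

5.36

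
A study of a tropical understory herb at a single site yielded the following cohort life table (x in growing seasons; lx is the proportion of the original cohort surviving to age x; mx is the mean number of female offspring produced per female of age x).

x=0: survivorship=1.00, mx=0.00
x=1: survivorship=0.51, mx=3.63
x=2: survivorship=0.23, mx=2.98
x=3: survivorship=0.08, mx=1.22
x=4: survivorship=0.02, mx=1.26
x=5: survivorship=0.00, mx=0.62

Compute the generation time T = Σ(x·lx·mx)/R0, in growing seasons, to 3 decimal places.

lx·mx: 0, 1.8513, 0.6854, 0.0976, 0.0252, 0 → R0 = 2.6595
x·lx·mx: 0, 1.8513, 1.3708, 0.2928, 0.1008, 0 → Σ = 3.6157
T = 3.6157 / 2.6595 = 1.359541… → 1.360

1.360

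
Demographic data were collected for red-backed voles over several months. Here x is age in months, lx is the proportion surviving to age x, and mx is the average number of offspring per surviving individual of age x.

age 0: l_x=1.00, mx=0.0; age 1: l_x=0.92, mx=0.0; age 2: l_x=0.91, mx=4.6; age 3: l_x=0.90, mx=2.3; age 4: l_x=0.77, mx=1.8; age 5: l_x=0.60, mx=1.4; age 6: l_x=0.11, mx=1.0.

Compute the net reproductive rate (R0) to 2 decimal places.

8.59

lx·mx by age: 0, 0, 4.186, 2.07, 1.386, 0.84, 0.11
R0 = Σ lx·mx = 8.592 → 8.59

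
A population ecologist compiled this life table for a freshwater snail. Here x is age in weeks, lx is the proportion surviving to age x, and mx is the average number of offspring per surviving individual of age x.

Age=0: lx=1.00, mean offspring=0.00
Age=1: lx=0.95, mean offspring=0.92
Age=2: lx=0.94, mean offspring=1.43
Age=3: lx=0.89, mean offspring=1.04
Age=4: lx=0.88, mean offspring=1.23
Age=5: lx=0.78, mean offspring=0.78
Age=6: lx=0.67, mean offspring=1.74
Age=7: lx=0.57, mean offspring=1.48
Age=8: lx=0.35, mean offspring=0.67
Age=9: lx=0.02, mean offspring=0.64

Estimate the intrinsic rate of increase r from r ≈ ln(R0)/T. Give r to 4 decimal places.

R0 = Σ lx·mx = 0 + 0.874 + 1.3442 + 0.9256 + 1.0824 + 0.6084 + 1.1658 + 0.8436 + 0.2345 + 0.0128 = 7.0913
Σ x·lx·mx = 28.602; T = 28.602/7.0913 = 4.03339…
r ≈ ln(R0)/T = ln(7.0913)/4.03339… = 0.485663… → 0.4857

0.4857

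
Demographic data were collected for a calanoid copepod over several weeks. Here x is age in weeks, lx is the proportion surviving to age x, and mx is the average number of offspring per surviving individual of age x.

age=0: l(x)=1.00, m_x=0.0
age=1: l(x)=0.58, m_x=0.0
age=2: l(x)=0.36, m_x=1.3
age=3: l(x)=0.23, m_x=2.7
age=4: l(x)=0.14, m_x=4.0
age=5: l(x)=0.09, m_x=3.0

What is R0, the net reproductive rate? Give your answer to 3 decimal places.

1.919

lx·mx by age: 0, 0, 0.468, 0.621, 0.56, 0.27
R0 = Σ lx·mx = 1.919 → 1.919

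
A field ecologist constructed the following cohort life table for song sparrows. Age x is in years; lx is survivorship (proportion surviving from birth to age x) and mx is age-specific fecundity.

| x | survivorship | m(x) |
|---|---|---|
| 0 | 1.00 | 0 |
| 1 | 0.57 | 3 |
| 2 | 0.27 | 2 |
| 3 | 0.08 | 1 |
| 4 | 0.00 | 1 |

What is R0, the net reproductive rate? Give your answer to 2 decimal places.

lx·mx by age: 0, 1.71, 0.54, 0.08, 0
R0 = Σ lx·mx = 2.33 → 2.33

2.33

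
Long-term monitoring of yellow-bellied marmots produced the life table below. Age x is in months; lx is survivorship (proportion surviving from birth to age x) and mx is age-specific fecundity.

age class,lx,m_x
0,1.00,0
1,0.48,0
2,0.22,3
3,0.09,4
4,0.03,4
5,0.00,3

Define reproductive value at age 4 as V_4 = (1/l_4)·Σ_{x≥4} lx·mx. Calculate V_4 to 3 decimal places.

lx·mx for x ≥ 4: 0.12, 0 → sum = 0.12
V_4 = 0.12 / l_4 = 0.12 / 0.03 = 4 → 4.000

4.000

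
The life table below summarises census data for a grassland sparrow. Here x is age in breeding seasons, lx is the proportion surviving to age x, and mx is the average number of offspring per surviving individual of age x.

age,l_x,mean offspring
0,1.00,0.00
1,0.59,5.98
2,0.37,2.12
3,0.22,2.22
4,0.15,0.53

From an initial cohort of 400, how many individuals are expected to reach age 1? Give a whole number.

236

Expected survivors = N0 · l_1 = 400 × 0.59 = 236 → 236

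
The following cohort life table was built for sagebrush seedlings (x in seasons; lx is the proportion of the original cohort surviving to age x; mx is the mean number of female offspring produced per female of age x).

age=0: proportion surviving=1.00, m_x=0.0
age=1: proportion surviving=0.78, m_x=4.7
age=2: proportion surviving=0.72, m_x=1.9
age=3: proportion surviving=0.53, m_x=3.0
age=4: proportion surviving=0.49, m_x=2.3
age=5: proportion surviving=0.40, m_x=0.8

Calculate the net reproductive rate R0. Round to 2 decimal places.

8.07

lx·mx by age: 0, 3.666, 1.368, 1.59, 1.127, 0.32
R0 = Σ lx·mx = 8.071 → 8.07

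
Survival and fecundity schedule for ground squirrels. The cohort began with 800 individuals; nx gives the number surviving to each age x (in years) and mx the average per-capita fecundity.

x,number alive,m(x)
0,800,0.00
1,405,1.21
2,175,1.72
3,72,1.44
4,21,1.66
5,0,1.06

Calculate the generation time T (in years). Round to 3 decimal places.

1.659

lx = nx/n0 = nx/800: 1, 0.50625, 0.21875, 0.09, 0.02625, 0
lx·mx: 0, 0.612563…, 0.37625…, 0.1296, 0.043575…, 0 → R0 = 1.161988…
x·lx·mx: 0, 0.612563…, 0.7525…, 0.3888, 0.1743…, 0 → Σ = 1.928163…
T = 1.928163… / 1.161988… = 1.659366… → 1.659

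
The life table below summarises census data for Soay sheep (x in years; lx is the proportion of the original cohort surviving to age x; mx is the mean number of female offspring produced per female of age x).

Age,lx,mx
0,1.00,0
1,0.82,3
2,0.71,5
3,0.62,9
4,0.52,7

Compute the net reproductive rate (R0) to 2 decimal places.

lx·mx by age: 0, 2.46, 3.55, 5.58, 3.64
R0 = Σ lx·mx = 15.23 → 15.23

15.23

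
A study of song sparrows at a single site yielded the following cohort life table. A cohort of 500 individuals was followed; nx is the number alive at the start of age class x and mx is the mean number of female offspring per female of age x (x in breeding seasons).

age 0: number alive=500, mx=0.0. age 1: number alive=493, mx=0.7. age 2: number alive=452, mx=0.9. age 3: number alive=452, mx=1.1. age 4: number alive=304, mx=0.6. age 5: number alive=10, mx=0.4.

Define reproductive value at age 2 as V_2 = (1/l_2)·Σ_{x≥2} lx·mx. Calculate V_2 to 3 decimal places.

2.412

lx = nx/n0 = nx/500: 1, 0.986, 0.904, 0.904, 0.608, 0.02
lx·mx for x ≥ 2: 0.8136, 0.9944, 0.3648, 0.008 → sum = 2.1808
V_2 = 2.1808 / l_2 = 2.1808 / 0.904 = 2.412389… → 2.412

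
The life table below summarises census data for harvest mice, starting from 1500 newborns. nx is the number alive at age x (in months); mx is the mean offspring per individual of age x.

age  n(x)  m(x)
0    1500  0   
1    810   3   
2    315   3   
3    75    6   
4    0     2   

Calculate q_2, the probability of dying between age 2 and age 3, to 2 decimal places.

0.76

lx = nx/n0 = nx/1500: 1, 0.54, 0.21, 0.05, 0
q_2 = (l_2 − l_3) / l_2 = (0.21 − 0.05) / 0.21
     = 0.16 / 0.21 = 0.761905… → 0.76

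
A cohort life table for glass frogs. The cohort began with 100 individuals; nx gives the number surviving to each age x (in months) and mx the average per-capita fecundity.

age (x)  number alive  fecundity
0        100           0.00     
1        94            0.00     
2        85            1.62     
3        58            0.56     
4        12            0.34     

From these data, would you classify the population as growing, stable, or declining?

growing

lx = nx/n0 = nx/100: 1, 0.94, 0.85, 0.58, 0.12
R0 = Σ lx·mx = 0 + 0 + 1.377 + 0.3248 + 0.0408 = 1.7426
R0 > 1, so the population is growing.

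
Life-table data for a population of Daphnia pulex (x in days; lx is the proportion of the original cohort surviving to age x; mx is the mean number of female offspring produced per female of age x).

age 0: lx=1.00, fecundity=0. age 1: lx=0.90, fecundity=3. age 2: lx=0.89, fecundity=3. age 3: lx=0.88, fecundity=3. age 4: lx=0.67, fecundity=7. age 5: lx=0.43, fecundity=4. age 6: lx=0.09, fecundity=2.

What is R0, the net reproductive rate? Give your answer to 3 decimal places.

14.600

lx·mx by age: 0, 2.7, 2.67, 2.64, 4.69, 1.72, 0.18
R0 = Σ lx·mx = 14.6 → 14.600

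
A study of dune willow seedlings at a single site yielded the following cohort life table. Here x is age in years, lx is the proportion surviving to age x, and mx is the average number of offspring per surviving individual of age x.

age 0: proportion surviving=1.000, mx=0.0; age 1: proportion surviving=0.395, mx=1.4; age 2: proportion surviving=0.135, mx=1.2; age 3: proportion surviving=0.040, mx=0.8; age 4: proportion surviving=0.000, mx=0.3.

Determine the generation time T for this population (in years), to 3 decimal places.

1.303

lx·mx: 0, 0.553, 0.162, 0.032, 0 → R0 = 0.747
x·lx·mx: 0, 0.553, 0.324, 0.096, 0 → Σ = 0.973
T = 0.973 / 0.747 = 1.302544… → 1.303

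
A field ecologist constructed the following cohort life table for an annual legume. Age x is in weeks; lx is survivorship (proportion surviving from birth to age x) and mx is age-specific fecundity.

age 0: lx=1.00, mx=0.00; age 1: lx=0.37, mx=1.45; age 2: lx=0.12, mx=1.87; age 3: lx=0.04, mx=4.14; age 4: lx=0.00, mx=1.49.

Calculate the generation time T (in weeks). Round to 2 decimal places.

1.60

lx·mx: 0, 0.5365, 0.2244, 0.1656, 0 → R0 = 0.9265
x·lx·mx: 0, 0.5365, 0.4488, 0.4968, 0 → Σ = 1.4821
T = 1.4821 / 0.9265 = 1.599676… → 1.60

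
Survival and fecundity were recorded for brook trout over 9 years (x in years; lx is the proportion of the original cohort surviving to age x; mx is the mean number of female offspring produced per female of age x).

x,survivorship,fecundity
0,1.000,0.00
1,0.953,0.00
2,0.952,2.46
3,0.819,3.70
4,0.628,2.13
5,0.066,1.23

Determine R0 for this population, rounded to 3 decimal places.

lx·mx by age: 0, 0, 2.34192, 3.0303, 1.33764, 0.08118
R0 = Σ lx·mx = 6.79104 → 6.791

6.791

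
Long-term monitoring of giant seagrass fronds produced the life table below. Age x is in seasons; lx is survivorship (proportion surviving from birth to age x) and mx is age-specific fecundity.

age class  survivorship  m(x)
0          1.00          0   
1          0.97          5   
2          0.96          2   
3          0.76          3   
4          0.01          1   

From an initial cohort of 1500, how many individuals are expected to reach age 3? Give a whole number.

1140

Expected survivors = N0 · l_3 = 1500 × 0.76 = 1140 → 1140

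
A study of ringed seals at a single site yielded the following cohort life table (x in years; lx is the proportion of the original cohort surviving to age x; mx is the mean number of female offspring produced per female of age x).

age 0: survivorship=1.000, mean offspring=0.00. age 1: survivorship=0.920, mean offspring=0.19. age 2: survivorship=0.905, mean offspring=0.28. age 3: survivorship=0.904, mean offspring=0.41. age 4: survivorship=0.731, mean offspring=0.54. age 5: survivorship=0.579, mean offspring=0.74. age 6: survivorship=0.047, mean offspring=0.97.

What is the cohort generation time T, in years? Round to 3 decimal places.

lx·mx: 0, 0.1748, 0.2534, 0.37064, 0.39474, 0.42846, 0.04559 → R0 = 1.66763
x·lx·mx: 0, 0.1748, 0.5068, 1.11192, 1.57896, 2.1423, 0.27354 → Σ = 5.78832
T = 5.78832 / 1.66763 = 3.470986… → 3.471

3.471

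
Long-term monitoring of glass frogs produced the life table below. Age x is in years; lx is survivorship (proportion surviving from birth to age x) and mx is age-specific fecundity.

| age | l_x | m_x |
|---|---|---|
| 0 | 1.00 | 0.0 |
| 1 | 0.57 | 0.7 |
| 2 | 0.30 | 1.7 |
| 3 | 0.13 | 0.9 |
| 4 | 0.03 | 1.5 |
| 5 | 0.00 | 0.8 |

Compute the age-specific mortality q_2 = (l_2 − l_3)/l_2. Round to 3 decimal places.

0.567

q_2 = (l_2 − l_3) / l_2 = (0.3 − 0.13) / 0.3
     = 0.17 / 0.3 = 0.566667… → 0.567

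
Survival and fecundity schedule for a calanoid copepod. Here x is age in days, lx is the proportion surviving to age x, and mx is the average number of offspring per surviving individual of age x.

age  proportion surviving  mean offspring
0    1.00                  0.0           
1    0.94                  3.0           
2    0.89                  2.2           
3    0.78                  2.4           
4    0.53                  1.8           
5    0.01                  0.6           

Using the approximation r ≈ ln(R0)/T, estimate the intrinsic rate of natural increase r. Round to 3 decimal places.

R0 = Σ lx·mx = 0 + 2.82 + 1.958 + 1.872 + 0.954 + 0.006 = 7.61
Σ x·lx·mx = 16.198; T = 16.198/7.61 = 2.12852…
r ≈ ln(R0)/T = ln(7.61)/2.12852… = 0.95346… → 0.953

0.953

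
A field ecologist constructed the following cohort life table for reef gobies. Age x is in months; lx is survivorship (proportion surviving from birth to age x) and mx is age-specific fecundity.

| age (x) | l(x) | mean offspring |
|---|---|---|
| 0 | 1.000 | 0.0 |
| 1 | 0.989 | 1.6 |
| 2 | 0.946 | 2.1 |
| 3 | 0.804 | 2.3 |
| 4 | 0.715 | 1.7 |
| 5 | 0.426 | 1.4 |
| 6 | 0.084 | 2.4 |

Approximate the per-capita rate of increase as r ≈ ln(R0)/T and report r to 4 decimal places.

R0 = Σ lx·mx = 0 + 1.5824 + 1.9866 + 1.8492 + 1.2155 + 0.5964 + 0.2016 = 7.4317
Σ x·lx·mx = 20.1568; T = 20.1568/7.4317 = 2.71227…
r ≈ ln(R0)/T = ln(7.4317)/2.71227… = 0.739511… → 0.7395

0.7395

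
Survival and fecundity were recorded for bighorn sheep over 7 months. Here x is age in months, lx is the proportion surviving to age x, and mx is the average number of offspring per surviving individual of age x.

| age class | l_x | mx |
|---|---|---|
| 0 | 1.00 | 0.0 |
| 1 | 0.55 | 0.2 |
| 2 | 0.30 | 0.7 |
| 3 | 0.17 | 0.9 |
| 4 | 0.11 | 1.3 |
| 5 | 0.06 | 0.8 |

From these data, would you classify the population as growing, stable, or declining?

declining

R0 = Σ lx·mx = 0 + 0.11 + 0.21 + 0.153 + 0.143 + 0.048 = 0.664
R0 < 1, so the population is declining.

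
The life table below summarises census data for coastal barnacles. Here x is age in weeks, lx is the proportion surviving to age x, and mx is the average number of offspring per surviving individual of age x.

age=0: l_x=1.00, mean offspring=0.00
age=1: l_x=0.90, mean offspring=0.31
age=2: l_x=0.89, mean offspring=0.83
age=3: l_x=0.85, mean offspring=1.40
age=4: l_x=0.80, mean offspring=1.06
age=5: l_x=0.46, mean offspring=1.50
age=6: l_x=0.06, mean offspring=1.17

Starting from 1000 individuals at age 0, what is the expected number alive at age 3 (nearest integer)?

Expected survivors = N0 · l_3 = 1000 × 0.85 = 850 → 850

850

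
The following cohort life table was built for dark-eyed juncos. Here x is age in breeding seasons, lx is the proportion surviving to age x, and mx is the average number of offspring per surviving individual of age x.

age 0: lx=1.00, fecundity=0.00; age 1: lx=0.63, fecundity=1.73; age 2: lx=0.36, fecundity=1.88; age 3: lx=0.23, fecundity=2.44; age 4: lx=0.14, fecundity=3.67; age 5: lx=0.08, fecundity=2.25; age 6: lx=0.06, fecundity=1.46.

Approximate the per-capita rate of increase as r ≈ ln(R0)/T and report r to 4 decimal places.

0.4636

R0 = Σ lx·mx = 0 + 1.0899 + 0.6768 + 0.5612 + 0.5138 + 0.18 + 0.0876 = 3.1093
Σ x·lx·mx = 7.6079; T = 7.6079/3.1093 = 2.44682…
r ≈ ln(R0)/T = ln(3.1093)/2.44682… = 0.463621… → 0.4636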